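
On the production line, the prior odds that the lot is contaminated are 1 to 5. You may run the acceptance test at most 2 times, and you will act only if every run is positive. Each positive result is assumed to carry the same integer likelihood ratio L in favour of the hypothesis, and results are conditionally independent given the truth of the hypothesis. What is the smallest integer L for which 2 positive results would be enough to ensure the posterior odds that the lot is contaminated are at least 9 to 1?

7

Prior odds = 0.2.
Target odds = 9.
Need L² ≥ 9 ÷ 0.2 = 45.
6² = 36 < 45 ≤ 49 = 7², so L = 7.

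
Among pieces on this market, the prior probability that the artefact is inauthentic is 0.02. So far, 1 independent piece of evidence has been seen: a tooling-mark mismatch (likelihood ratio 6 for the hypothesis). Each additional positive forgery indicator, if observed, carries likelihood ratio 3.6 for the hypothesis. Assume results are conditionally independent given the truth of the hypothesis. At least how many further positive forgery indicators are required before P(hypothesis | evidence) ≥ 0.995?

6

Prior odds = 0.02/0.98 = 1/49.
Bayes factor of the evidence already in hand = 6.
Odds after that evidence = (1/49) × 6 = 6/49.
Target odds = 0.995/0.005 = 199.
Need 3.6ⁿ ≥ 199 ÷ (6/49) = 9751/6.
3.6⁵ = 604.66176 falls short of 9751/6 but 3.6⁶ = 34012224/15625 reaches it, so n = 6.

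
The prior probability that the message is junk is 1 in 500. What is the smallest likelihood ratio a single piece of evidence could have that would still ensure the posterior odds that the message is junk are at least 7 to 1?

Prior odds = 0.002/0.998 = 1/499.
Target odds = 7.
Required Bayes factor = 7 ÷ (1/499) = 3493.

3493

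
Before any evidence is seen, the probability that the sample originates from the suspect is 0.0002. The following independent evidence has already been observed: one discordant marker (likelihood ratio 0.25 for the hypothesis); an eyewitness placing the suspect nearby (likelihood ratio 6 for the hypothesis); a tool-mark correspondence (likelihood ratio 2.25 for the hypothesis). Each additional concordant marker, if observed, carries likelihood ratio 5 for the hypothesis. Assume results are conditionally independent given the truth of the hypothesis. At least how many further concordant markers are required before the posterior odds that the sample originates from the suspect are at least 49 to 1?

7

Prior odds = 0.0002/0.9998 = 1/4999.
Combined Bayes factor of the evidence already in hand = 0.25 × 6 × 2.25 = 3.375.
Odds after that evidence = (1/4999) × 3.375 = 27/39992.
Target odds = 49.
Need 5ⁿ ≥ 49 ÷ (27/39992) = 1959608/27.
5⁶ = 15625 falls short of 1959608/27 but 5⁷ = 78125 reaches it, so n = 7.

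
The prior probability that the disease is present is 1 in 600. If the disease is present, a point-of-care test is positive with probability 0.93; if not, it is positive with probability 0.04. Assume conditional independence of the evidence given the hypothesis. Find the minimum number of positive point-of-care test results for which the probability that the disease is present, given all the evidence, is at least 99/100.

4

Prior odds: (1/600) ÷ (599/600) = 1/599.
Likelihood ratio of a positive = 0.93/0.04 = 23.25.
Target odds: 0.99 ÷ 0.01 = 99.
Require 23.25ⁿ ≥ 99 ÷ (1/599) = 59301.
23.25³ = 804357/64 falls short of 59301 but 23.25⁴ = 74805201/256 reaches it, so n = 4.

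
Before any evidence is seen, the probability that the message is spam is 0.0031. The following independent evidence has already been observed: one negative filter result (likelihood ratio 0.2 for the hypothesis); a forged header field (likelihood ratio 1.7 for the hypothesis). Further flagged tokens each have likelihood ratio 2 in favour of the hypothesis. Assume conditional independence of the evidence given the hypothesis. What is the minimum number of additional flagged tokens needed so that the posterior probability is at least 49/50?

16

Prior odds = 0.0031/0.9969 = 31/9969.
Combined Bayes factor of the evidence already in hand = 0.2 × 1.7 = 0.34.
Odds after that evidence = (31/9969) × 0.34 = 527/498450.
Target odds = 0.98/0.02 = 49.
Need 2ⁿ ≥ 49 ÷ (527/498450) = 24424050/527.
2¹⁵ = 32768 falls short of 24424050/527 but 2¹⁶ = 65536 reaches it, so n = 16.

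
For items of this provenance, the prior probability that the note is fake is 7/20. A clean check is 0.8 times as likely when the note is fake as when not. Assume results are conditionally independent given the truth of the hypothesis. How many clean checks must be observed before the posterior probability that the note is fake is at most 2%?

Prior odds = 0.35/0.65 = 7/13.
Likelihood ratio per clean check = 0.8.
Target odds: 0.02 ÷ 0.98 = 1/49.
Need (7/13) × 0.8ⁿ ≤ 1/49, i.e. 0.8ⁿ ≤ 13/343.
0.8¹⁴ ≈0.0439805 is still above 13/343 but 0.8¹⁵ ≈0.0351844 is at or below it, so n = 15.

15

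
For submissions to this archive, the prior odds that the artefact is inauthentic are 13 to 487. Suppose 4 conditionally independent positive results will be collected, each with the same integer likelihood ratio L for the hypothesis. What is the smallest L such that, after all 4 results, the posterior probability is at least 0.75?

Prior odds = 13/487.
Target odds = 0.75/0.25 = 3.
Need L⁴ ≥ 3 ÷ (13/487) = 1461/13.
3⁴ = 81 < 1461/13 ≤ 256 = 4⁴, so L = 4.

4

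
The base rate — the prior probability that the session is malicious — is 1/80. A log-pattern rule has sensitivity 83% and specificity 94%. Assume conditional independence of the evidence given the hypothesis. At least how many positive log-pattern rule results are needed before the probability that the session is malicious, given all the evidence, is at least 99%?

Prior odds = 0.0125/0.9875 = 1/79.
False-positive rate = 1 − 0.94 = 0.06; likelihood ratio of a positive = 0.83/0.06 = 83/6.
Target posterior odds = 0.99/0.01 = 99.
Need (1/79) × (83/6)ⁿ ≥ 99, i.e. (83/6)ⁿ ≥ 7821.
(83/6)³ = 571787/216 falls short of 7821 but (83/6)⁴ = 47458321/1296 reaches it, so n = 4.

4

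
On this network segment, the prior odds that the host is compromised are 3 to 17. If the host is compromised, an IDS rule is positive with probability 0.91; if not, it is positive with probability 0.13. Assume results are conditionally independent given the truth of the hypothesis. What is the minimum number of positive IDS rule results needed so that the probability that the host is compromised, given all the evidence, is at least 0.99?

4

Prior odds = 3/17.
Likelihood ratio of a positive = 0.91/0.13 = 7.
Target odds: 0.99 ÷ 0.01 = 99.
Need (3/17) × 7ⁿ ≥ 99, i.e. 7ⁿ ≥ 561.
7³ = 343 falls short of 561 but 7⁴ = 2401 reaches it, so n = 4.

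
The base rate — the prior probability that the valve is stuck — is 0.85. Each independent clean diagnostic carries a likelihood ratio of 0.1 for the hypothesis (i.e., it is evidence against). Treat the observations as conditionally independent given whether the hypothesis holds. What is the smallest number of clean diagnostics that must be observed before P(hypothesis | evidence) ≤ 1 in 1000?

Prior odds: 0.85 ÷ 0.15 = 17/3.
Likelihood ratio per clean diagnostic = 0.1.
Target odds: 0.001 ÷ 0.999 = 1/999.
Require 0.1ⁿ ≤ 1/999 ÷ (17/3) = 1/5661.
0.1³ = 0.001 is still above 1/5661 but 0.1⁴ = 0.0001 is at or below it, so n = 4.

4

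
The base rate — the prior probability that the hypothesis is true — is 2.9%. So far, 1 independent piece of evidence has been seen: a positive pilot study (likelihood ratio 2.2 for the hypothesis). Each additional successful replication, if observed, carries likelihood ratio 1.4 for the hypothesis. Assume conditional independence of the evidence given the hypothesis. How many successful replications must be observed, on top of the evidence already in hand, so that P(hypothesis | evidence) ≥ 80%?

Prior odds = 0.029/0.971 = 29/971.
Bayes factor of the evidence already in hand = 2.2.
Odds after that evidence = (29/971) × 2.2 = 319/4855.
Target odds = 0.8/0.2 = 4.
Need 1.4ⁿ ≥ 4 ÷ (319/4855) = 19420/319.
1.4¹² ≈56.6939 falls short of 19420/319 but 1.4¹³ ≈79.3715 reaches it, so n = 13.

13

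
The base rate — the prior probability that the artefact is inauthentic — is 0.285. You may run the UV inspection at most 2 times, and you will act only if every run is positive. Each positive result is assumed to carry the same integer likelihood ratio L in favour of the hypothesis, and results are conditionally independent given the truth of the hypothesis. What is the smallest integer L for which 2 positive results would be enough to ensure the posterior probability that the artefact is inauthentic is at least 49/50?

12

Prior odds = 0.285/0.715 = 57/143.
Target odds = 0.98/0.02 = 49.
Need L² ≥ 49 ÷ (57/143) = 7007/57.
11² = 121 < 7007/57 ≤ 144 = 12², so L = 12.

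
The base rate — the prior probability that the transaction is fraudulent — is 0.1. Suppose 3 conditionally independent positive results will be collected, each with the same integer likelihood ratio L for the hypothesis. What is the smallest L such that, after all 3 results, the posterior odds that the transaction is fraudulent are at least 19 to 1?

6

Prior odds = 0.1/0.9 = 1/9.
Target odds = 19.
Need L³ ≥ 19 ÷ (1/9) = 171.
5³ = 125 < 171 ≤ 216 = 6³, so L = 6.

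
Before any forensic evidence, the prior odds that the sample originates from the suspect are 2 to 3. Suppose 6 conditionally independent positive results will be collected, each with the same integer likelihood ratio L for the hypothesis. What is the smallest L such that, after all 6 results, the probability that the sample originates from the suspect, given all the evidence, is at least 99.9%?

4

Prior odds = 2/3.
Target odds = 0.999/0.001 = 999.
Need L⁶ ≥ 999 ÷ (2/3) = 1498.5.
3⁶ = 729 < 1498.5 ≤ 4096 = 4⁶, so L = 4.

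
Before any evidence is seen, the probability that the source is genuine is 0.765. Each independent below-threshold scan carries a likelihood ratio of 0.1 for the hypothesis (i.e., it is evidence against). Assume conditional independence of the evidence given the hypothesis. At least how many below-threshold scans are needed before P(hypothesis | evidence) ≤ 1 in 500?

Prior odds: 0.765 ÷ 0.235 = 153/47.
Likelihood ratio per below-threshold scan = 0.1.
Target posterior odds = 0.002/0.998 = 1/499.
Require 0.1ⁿ ≤ 1/499 ÷ (153/47) = 47/76347.
0.1³ = 0.001 is still above 47/76347 but 0.1⁴ = 0.0001 is at or below it, so n = 4.

4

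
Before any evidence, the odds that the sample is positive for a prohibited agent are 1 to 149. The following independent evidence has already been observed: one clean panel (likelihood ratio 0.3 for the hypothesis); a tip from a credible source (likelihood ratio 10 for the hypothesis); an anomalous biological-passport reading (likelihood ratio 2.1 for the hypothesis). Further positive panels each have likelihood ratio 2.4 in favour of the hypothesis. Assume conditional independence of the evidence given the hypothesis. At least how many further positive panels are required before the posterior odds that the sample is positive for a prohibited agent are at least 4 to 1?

6

Prior odds = 1/149.
Combined Bayes factor of the evidence already in hand = 0.3 × 10 × 2.1 = 6.3.
Odds after that evidence = (1/149) × 6.3 = 63/1490.
Target odds = 4.
Need 2.4ⁿ ≥ 4 ÷ (63/1490) = 5960/63.
2.4⁵ = 79.62624 falls short of 5960/63 but 2.4⁶ = 2985984/15625 reaches it, so n = 6.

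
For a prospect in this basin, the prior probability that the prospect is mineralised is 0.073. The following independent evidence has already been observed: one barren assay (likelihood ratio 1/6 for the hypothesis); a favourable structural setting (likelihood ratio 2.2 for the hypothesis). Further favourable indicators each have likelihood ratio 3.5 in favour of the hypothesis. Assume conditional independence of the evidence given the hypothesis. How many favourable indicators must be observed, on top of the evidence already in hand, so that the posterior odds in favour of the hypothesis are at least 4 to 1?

Prior odds = 0.073/0.927 = 73/927.
Combined Bayes factor of the evidence already in hand = (1/6) × 2.2 = 11/30.
Odds after that evidence = (73/927) × 11/30 = 803/27810.
Target odds = 4.
Need 3.5ⁿ ≥ 4 ÷ (803/27810) = 111240/803.
3.5³ = 42.875 falls short of 111240/803 but 3.5⁴ = 150.0625 reaches it, so n = 4.

4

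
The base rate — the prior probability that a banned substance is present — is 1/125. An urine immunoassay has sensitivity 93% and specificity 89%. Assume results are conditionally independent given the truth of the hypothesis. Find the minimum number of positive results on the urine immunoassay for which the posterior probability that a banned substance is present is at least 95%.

Prior odds = 0.008/0.992 = 1/124.
False-positive rate = 1 − 0.89 = 0.11; likelihood ratio of a positive = 0.93/0.11 = 93/11.
Target odds: 0.95 ÷ 0.05 = 19.
Require (93/11)ⁿ ≥ 19 ÷ (1/124) = 2356.
(93/11)³ = 804357/1331 falls short of 2356 but (93/11)⁴ = 74805201/14641 reaches it, so n = 4.

4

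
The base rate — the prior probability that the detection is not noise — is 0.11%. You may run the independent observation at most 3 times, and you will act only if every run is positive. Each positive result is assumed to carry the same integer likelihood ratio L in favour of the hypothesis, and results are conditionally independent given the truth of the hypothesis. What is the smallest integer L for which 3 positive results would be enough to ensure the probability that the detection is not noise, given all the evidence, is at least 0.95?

Prior odds = 0.0011/0.9989 = 11/9989.
Target odds = 0.95/0.05 = 19.
Need L³ ≥ 19 ÷ (11/9989) = 189791/11.
25³ = 15625 < 189791/11 ≤ 17576 = 26³, so L = 26.

26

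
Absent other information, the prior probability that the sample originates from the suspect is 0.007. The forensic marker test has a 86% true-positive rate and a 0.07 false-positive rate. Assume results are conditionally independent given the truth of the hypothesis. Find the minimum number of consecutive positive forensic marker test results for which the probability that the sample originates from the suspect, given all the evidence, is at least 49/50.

Prior odds = 0.007/0.993 = 7/993.
Likelihood ratio of a positive result = 0.86/0.07 = 86/7.
Target odds: 0.98 ÷ 0.02 = 49.
Need (7/993) × (86/7)ⁿ ≥ 49, i.e. (86/7)ⁿ ≥ 6951.
(86/7)³ = 636056/343 falls short of 6951 but (86/7)⁴ = 54700816/2401 reaches it, so n = 4.

4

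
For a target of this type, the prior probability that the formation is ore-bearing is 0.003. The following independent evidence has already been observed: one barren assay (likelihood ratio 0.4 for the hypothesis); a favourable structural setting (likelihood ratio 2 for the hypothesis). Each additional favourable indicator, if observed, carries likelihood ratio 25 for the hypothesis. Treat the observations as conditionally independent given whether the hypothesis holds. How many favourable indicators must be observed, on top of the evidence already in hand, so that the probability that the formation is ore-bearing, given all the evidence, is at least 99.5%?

4

Prior odds = 0.003/0.997 = 3/997.
Combined Bayes factor of the evidence already in hand = 0.4 × 2 = 0.8.
Odds after that evidence = (3/997) × 0.8 = 12/4985.
Target odds = 0.995/0.005 = 199.
Need 25ⁿ ≥ 199 ÷ (12/4985) = 992015/12.
25³ = 15625 falls short of 992015/12 but 25⁴ = 390625 reaches it, so n = 4.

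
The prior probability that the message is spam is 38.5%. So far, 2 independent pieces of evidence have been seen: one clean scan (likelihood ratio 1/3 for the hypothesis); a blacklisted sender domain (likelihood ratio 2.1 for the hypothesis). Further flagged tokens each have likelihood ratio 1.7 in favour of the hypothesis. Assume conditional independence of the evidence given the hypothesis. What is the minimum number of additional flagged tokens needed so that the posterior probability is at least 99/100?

Prior odds = 0.385/0.615 = 77/123.
Combined Bayes factor of the evidence already in hand = (1/3) × 2.1 = 0.7.
Odds after that evidence = (77/123) × 0.7 = 539/1230.
Target odds = 0.99/0.01 = 99.
Need 1.7ⁿ ≥ 99 ÷ (539/1230) = 11070/49.
1.7¹⁰ ≈201.599 falls short of 11070/49 but 1.7¹¹ ≈342.719 reaches it, so n = 11.

11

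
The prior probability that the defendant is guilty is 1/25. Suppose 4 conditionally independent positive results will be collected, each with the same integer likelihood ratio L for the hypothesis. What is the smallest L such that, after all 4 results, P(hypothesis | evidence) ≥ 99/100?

Prior odds = 0.04/0.96 = 1/24.
Target odds = 0.99/0.01 = 99.
Need L⁴ ≥ 99 ÷ (1/24) = 2376.
6⁴ = 1296 < 2376 ≤ 2401 = 7⁴, so L = 7.

7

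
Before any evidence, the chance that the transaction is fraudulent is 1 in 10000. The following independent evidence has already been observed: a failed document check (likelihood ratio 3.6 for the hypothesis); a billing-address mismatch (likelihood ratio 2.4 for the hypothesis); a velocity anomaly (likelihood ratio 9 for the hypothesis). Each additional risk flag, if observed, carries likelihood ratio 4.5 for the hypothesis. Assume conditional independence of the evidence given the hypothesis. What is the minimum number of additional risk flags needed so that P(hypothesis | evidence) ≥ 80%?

Prior odds = 0.0001/0.9999 = 1/9999.
Combined Bayes factor of the evidence already in hand = 3.6 × 2.4 × 9 = 77.76.
Odds after that evidence = (1/9999) × 77.76 = 216/27775.
Target odds = 0.8/0.2 = 4.
Need 4.5ⁿ ≥ 4 ÷ (216/27775) = 27775/54.
4.5⁴ = 410.0625 falls short of 27775/54 but 4.5⁵ = 1845.28125 reaches it, so n = 5.

5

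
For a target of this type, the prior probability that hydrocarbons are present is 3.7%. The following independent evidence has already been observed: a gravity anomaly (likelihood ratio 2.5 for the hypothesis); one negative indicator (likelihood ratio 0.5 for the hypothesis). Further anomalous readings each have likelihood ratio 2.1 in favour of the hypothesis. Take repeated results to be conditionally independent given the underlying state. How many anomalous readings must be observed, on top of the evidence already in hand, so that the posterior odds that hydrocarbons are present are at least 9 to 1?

8

Prior odds = 0.037/0.963 = 37/963.
Combined Bayes factor of the evidence already in hand = 2.5 × 0.5 = 1.25.
Odds after that evidence = (37/963) × 1.25 = 185/3852.
Target odds = 9.
Need 2.1ⁿ ≥ 9 ÷ (185/3852) = 34668/185.
2.1⁷ ≈180.109 falls short of 34668/185 but 2.1⁸ ≈378.229 reaches it, so n = 8.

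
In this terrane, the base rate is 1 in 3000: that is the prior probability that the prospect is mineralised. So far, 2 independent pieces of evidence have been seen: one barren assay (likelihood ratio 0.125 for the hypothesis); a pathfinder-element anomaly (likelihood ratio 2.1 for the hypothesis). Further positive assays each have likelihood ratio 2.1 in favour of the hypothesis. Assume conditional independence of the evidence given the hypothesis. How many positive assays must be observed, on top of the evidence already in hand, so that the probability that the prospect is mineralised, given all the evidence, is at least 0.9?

16

Prior odds = (1/3000)/(2999/3000) = 1/2999.
Combined Bayes factor of the evidence already in hand = 0.125 × 2.1 = 0.2625.
Odds after that evidence = (1/2999) × 0.2625 = 21/239920.
Target odds = 0.9/0.1 = 9.
Need 2.1ⁿ ≥ 9 ÷ (21/239920) = 719760/7.
2.1¹⁵ ≈68122.3 falls short of 719760/7 but 2.1¹⁶ ≈143057 reaches it, so n = 16.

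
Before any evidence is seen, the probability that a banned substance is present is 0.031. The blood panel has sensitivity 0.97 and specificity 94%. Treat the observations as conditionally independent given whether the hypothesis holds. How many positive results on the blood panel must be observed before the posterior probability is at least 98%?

3

Prior odds: 0.031 ÷ 0.969 = 31/969.
False-positive rate = 1 − 0.94 = 0.06; likelihood ratio of a positive = 0.97/0.06 = 97/6.
Target posterior odds = 0.98/0.02 = 49.
Need (31/969) × (97/6)ⁿ ≥ 49, i.e. (97/6)ⁿ ≥ 47481/31.
(97/6)² = 9409/36 falls short of 47481/31 but (97/6)³ = 912673/216 reaches it, so n = 3.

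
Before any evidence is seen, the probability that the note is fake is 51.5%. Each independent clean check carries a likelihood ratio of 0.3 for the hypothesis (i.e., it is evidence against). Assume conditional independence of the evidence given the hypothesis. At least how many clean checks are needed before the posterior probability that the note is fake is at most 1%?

Prior odds = 0.515/0.485 = 103/97.
Likelihood ratio per clean check = 0.3.
Target posterior odds = 0.01/0.99 = 1/99.
Need (103/97) × 0.3ⁿ ≤ 1/99, i.e. 0.3ⁿ ≤ 97/10197.
0.3³ = 0.027 is still above 97/10197 but 0.3⁴ = 0.0081 is at or below it, so n = 4.

4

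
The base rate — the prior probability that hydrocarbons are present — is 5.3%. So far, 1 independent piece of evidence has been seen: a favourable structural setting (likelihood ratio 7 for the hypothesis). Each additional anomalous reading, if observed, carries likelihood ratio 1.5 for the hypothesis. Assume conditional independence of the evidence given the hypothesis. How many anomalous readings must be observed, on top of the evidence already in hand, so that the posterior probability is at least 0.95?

Prior odds = 0.053/0.947 = 53/947.
Bayes factor of the evidence already in hand = 7.
Odds after that evidence = (53/947) × 7 = 371/947.
Target odds = 0.95/0.05 = 19.
Need 1.5ⁿ ≥ 19 ÷ (371/947) = 17993/371.
1.5⁹ = 19683/512 falls short of 17993/371 but 1.5¹⁰ = 59049/1024 reaches it, so n = 10.

10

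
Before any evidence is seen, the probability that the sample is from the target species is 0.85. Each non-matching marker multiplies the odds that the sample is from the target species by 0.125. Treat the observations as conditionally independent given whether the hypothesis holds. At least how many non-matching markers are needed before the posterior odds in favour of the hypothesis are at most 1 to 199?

Prior odds: 0.85 ÷ 0.15 = 17/3.
Likelihood ratio per non-matching marker = 0.125.
Target odds = 1/199.
Require 0.125ⁿ ≤ 1/199 ÷ (17/3) = 3/3383.
0.125³ = 0.001953125 is still above 3/3383 but 0.125⁴ = 1/4096 is at or below it, so n = 4.

4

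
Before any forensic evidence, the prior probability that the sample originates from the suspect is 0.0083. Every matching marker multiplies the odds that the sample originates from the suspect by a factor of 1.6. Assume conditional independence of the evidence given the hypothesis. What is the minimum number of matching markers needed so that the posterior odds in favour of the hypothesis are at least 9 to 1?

15

Prior odds: 0.0083 ÷ 0.9917 = 83/9917.
Likelihood ratio per matching marker = 1.6.
Target odds = 9.
Require 1.6ⁿ ≥ 9 ÷ (83/9917) = 89253/83.
1.6¹⁴ ≈720.576 falls short of 89253/83 but 1.6¹⁵ ≈1152.92 reaches it, so n = 15.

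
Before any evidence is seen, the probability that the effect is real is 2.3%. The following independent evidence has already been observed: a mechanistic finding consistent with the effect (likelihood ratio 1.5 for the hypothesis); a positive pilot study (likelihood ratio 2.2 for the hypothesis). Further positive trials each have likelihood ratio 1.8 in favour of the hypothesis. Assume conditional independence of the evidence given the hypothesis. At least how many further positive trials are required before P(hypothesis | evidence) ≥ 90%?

9

Prior odds = 0.023/0.977 = 23/977.
Combined Bayes factor of the evidence already in hand = 1.5 × 2.2 = 3.3.
Odds after that evidence = (23/977) × 3.3 = 759/9770.
Target odds = 0.9/0.1 = 9.
Need 1.8ⁿ ≥ 9 ÷ (759/9770) = 29310/253.
1.8⁸ = 43046721/390625 falls short of 29310/253 but 1.8⁹ = 387420489/1953125 reaches it, so n = 9.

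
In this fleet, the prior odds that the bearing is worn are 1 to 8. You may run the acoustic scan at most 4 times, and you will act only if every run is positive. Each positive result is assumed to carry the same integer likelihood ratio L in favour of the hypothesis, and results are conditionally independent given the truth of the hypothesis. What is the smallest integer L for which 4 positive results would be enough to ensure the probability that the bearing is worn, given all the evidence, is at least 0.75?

Prior odds = 0.125.
Target odds = 0.75/0.25 = 3.
Need L⁴ ≥ 3 ÷ 0.125 = 24.
2⁴ = 16 < 24 ≤ 81 = 3⁴, so L = 3.

3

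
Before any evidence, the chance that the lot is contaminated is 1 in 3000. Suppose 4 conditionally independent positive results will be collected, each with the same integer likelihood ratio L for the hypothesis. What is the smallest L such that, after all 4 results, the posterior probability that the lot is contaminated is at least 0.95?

16

Prior odds = (1/3000)/(2999/3000) = 1/2999.
Target odds = 0.95/0.05 = 19.
Need L⁴ ≥ 19 ÷ (1/2999) = 56981.
15⁴ = 50625 < 56981 ≤ 65536 = 16⁴, so L = 16.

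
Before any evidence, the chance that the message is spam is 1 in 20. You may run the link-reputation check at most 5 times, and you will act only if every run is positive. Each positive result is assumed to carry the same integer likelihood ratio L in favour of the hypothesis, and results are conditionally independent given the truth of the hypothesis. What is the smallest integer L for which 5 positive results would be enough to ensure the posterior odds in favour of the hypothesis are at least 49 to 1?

4

Prior odds = 0.05/0.95 = 1/19.
Target odds = 49.
Need L⁵ ≥ 49 ÷ (1/19) = 931.
3⁵ = 243 < 931 ≤ 1024 = 4⁵, so L = 4.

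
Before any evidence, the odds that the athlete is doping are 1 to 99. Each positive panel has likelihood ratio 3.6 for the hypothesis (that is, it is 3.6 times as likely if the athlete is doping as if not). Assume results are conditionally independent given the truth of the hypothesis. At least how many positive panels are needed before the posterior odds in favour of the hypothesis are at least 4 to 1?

Prior odds = 1/99.
Likelihood ratio per positive panel = 3.6.
Target odds = 4.
Need (1/99) × 3.6ⁿ ≥ 4, i.e. 3.6ⁿ ≥ 396.
3.6⁴ = 167.9616 falls short of 396 but 3.6⁵ = 604.66176 reaches it, so n = 5.

5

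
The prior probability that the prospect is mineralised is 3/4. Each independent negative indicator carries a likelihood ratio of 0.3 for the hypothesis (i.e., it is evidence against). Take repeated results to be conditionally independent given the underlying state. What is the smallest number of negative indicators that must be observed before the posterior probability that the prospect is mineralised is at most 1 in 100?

Prior odds = 0.75/0.25 = 3.
Likelihood ratio per negative indicator = 0.3.
Target odds: 0.01 ÷ 0.99 = 1/99.
Require 0.3ⁿ ≤ 1/99 ÷ 3 = 1/297.
0.3⁴ = 0.0081 is still above 1/297 but 0.3⁵ = 243/100000 is at or below it, so n = 5.

5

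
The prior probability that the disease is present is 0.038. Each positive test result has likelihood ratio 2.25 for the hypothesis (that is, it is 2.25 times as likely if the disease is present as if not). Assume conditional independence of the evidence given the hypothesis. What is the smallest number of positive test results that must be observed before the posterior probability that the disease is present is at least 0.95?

8

Prior odds = 0.038/0.962 = 19/481.
Likelihood ratio per positive test result = 2.25.
Target posterior odds = 0.95/0.05 = 19.
Need (19/481) × 2.25ⁿ ≥ 19, i.e. 2.25ⁿ ≥ 481.
2.25⁷ = 4782969/16384 falls short of 481 but 2.25⁸ = 43046721/65536 reaches it, so n = 8.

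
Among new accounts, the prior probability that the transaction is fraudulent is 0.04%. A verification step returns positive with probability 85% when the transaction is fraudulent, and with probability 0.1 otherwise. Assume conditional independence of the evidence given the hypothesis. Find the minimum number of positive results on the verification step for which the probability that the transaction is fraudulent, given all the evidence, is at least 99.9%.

7

Prior odds = 0.0004/0.9996 = 1/2499.
Likelihood ratio of a positive result = 0.85/0.1 = 8.5.
Target odds: 0.999 ÷ 0.001 = 999.
Require 8.5ⁿ ≥ 999 ÷ (1/2499) = 2496501.
8.5⁶ = 24137569/64 falls short of 2496501 but 8.5⁷ = 410338673/128 reaches it, so n = 7.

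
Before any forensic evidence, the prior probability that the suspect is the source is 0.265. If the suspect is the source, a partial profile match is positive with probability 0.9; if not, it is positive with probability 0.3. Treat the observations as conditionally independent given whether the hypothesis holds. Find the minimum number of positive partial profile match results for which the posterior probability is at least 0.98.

5

Prior odds = 0.265/0.735 = 53/147.
Likelihood ratio of a positive = 0.9/0.3 = 3.
Target odds: 0.98 ÷ 0.02 = 49.
Need (53/147) × 3ⁿ ≥ 49, i.e. 3ⁿ ≥ 7203/53.
3⁴ = 81 falls short of 7203/53 but 3⁵ = 243 reaches it, so n = 5.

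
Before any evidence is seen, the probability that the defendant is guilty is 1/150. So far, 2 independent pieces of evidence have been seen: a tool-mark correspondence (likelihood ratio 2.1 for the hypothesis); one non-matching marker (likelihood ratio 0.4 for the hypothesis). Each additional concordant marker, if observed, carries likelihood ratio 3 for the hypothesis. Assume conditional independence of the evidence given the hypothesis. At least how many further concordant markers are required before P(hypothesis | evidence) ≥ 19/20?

8

Prior odds = (1/150)/(149/150) = 1/149.
Combined Bayes factor of the evidence already in hand = 2.1 × 0.4 = 0.84.
Odds after that evidence = (1/149) × 0.84 = 21/3725.
Target odds = 0.95/0.05 = 19.
Need 3ⁿ ≥ 19 ÷ (21/3725) = 70775/21.
3⁷ = 2187 falls short of 70775/21 but 3⁸ = 6561 reaches it, so n = 8.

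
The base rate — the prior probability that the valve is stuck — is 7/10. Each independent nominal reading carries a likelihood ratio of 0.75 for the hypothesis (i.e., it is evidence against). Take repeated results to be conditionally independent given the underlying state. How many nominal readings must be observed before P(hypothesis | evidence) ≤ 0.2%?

25

Prior odds = 0.7/0.3 = 7/3.
Likelihood ratio per nominal reading = 0.75.
Target odds: 0.002 ÷ 0.998 = 1/499.
Need (7/3) × 0.75ⁿ ≤ 1/499, i.e. 0.75ⁿ ≤ 3/3493.
0.75²⁴ ≈0.00100339 is still above 3/3493 but 0.75²⁵ ≈0.000752543 is at or below it, so n = 25.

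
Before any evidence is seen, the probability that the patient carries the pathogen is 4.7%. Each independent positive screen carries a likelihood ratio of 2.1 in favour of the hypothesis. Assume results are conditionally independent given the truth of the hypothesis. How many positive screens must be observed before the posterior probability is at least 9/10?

Prior odds = 0.047/0.953 = 47/953.
Likelihood ratio per positive screen = 2.1.
Target posterior odds = 0.9/0.1 = 9.
Require 2.1ⁿ ≥ 9 ÷ (47/953) = 8577/47.
2.1⁷ ≈180.109 falls short of 8577/47 but 2.1⁸ ≈378.229 reaches it, so n = 8.

8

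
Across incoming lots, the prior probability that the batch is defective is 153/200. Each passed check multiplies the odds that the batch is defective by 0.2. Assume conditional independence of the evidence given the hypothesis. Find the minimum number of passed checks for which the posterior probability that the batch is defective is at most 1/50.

Prior odds: 0.765 ÷ 0.235 = 153/47.
Likelihood ratio per passed check = 0.2.
Target odds: 0.02 ÷ 0.98 = 1/49.
Need (153/47) × 0.2ⁿ ≤ 1/49, i.e. 0.2ⁿ ≤ 47/7497.
0.2³ = 0.008 is still above 47/7497 but 0.2⁴ = 0.0016 is at or below it, so n = 4.

4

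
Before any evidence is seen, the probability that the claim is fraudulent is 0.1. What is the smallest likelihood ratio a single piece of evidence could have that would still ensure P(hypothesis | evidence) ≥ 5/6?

Prior odds = 0.1/0.9 = 1/9.
Target odds = (5/6)/(1/6) = 5.
Required Bayes factor = 5 ÷ (1/9) = 45.

45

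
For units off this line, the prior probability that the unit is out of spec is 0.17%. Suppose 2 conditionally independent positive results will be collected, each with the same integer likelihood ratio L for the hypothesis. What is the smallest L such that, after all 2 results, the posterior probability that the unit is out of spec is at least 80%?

49

Prior odds = 0.0017/0.9983 = 17/9983.
Target odds = 0.8/0.2 = 4.
Need L² ≥ 4 ÷ (17/9983) = 39932/17.
48² = 2304 < 39932/17 ≤ 2401 = 49², so L = 49.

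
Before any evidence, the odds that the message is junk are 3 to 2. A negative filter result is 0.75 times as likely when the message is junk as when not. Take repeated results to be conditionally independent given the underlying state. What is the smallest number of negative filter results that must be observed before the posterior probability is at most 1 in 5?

Prior odds = 1.5.
Likelihood ratio per negative filter result = 0.75.
Target odds: 0.2 ÷ 0.8 = 0.25.
Require 0.75ⁿ ≤ 0.25 ÷ 1.5 = 1/6.
0.75⁶ = 729/4096 is still above 1/6 but 0.75⁷ = 2187/16384 is at or below it, so n = 7.

7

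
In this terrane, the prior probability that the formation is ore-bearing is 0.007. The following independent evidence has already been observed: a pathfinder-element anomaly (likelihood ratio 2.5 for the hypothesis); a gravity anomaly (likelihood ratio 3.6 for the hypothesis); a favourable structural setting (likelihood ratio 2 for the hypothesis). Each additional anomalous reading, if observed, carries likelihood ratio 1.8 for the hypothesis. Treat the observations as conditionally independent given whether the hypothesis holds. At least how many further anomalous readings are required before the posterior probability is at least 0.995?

13

Prior odds = 0.007/0.993 = 7/993.
Combined Bayes factor of the evidence already in hand = 2.5 × 3.6 × 2 = 18.
Odds after that evidence = (7/993) × 18 = 42/331.
Target odds = 0.995/0.005 = 199.
Need 1.8ⁿ ≥ 199 ÷ (42/331) = 65869/42.
1.8¹² ≈1156.83 falls short of 65869/42 but 1.8¹³ ≈2082.3 reaches it, so n = 13.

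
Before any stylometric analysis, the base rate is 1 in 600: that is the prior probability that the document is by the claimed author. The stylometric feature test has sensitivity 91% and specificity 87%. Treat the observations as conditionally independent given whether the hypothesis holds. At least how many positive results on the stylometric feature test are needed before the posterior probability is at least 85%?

Prior odds = (1/600)/(599/600) = 1/599.
False-positive rate = 1 − 0.87 = 0.13; likelihood ratio of a positive = 0.91/0.13 = 7.
Target odds: 0.85 ÷ 0.15 = 17/3.
Need (1/599) × 7ⁿ ≥ 17/3, i.e. 7ⁿ ≥ 10183/3.
7⁴ = 2401 falls short of 10183/3 but 7⁵ = 16807 reaches it, so n = 5.

5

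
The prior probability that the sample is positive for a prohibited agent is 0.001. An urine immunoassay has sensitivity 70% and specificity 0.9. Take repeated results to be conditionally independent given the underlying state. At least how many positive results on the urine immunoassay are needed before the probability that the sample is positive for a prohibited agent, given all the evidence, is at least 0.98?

6

Prior odds = 0.001/0.999 = 1/999.
False-positive rate = 1 − 0.9 = 0.1; likelihood ratio of a positive = 0.7/0.1 = 7.
Target odds: 0.98 ÷ 0.02 = 49.
Need (1/999) × 7ⁿ ≥ 49, i.e. 7ⁿ ≥ 48951.
7⁵ = 16807 falls short of 48951 but 7⁶ = 117649 reaches it, so n = 6.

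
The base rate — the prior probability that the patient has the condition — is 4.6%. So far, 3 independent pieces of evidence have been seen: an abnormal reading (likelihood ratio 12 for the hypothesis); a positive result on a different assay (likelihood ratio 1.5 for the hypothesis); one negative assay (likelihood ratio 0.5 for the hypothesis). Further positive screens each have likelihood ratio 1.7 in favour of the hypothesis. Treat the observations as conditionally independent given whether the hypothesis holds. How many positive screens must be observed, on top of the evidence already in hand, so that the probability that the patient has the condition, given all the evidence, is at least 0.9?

6

Prior odds = 0.046/0.954 = 23/477.
Combined Bayes factor of the evidence already in hand = 12 × 1.5 × 0.5 = 9.
Odds after that evidence = (23/477) × 9 = 23/53.
Target odds = 0.9/0.1 = 9.
Need 1.7ⁿ ≥ 9 ÷ (23/53) = 477/23.
1.7⁵ = 1419857/100000 falls short of 477/23 but 1.7⁶ = 24137569/1000000 reaches it, so n = 6.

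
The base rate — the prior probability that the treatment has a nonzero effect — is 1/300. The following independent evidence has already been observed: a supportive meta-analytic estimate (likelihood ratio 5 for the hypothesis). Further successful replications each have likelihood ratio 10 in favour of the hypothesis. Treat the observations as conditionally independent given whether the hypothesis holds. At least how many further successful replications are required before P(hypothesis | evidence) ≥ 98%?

4

Prior odds = (1/300)/(299/300) = 1/299.
Bayes factor of the evidence already in hand = 5.
Odds after that evidence = (1/299) × 5 = 5/299.
Target odds = 0.98/0.02 = 49.
Need 10ⁿ ≥ 49 ÷ (5/299) = 2930.2.
10³ = 1000 falls short of 2930.2 but 10⁴ = 10000 reaches it, so n = 4.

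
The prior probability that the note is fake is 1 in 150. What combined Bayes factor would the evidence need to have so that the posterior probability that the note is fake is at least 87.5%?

Prior odds = (1/150)/(149/150) = 1/149.
Target odds = 0.875/0.125 = 7.
Required Bayes factor = 7 ÷ (1/149) = 1043.

1043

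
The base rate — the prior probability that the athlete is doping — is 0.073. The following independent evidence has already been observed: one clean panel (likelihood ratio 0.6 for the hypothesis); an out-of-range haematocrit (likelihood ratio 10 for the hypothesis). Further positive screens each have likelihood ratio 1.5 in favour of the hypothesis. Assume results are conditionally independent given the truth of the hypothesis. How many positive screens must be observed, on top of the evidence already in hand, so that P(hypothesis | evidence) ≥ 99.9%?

19

Prior odds = 0.073/0.927 = 73/927.
Combined Bayes factor of the evidence already in hand = 0.6 × 10 = 6.
Odds after that evidence = (73/927) × 6 = 146/309.
Target odds = 0.999/0.001 = 999.
Need 1.5ⁿ ≥ 999 ÷ (146/309) = 308691/146.
1.5¹⁸ = 387420489/262144 falls short of 308691/146 but 1.5¹⁹ ≈2216.84 reaches it, so n = 19.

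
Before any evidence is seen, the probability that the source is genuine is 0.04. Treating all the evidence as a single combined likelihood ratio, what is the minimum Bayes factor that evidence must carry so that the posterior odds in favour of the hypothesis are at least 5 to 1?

120

Prior odds = 0.04/0.96 = 1/24.
Target odds = 5.
Required Bayes factor = 5 ÷ (1/24) = 120.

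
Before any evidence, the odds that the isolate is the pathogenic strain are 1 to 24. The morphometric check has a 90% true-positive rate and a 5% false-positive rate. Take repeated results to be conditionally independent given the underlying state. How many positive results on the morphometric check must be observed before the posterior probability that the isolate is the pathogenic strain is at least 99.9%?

4

Prior odds = 1/24.
Likelihood ratio of a positive result = 0.9/0.05 = 18.
Target odds: 0.999 ÷ 0.001 = 999.
Require 18ⁿ ≥ 999 ÷ (1/24) = 23976.
18³ = 5832 falls short of 23976 but 18⁴ = 104976 reaches it, so n = 4.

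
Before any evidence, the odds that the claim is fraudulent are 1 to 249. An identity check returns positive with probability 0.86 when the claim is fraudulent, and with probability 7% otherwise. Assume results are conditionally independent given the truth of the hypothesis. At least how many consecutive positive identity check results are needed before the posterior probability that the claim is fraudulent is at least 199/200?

5

Prior odds = 1/249.
Likelihood ratio of a positive result = 0.86/0.07 = 86/7.
Target odds: 0.995 ÷ 0.005 = 199.
Need (1/249) × (86/7)ⁿ ≥ 199, i.e. (86/7)ⁿ ≥ 49551.
(86/7)⁴ = 54700816/2401 falls short of 49551 but (86/7)⁵ ≈279899 reaches it, so n = 5.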